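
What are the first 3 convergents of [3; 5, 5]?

3/1, 16/5, 83/26

Using the convergent recurrence p_i = a_i*p_{i-1} + p_{i-2}, q_i = a_i*q_{i-1} + q_{i-2} with p_{-2}=0, p_{-1}=1, q_{-2}=1, q_{-1}=0:
  i=0: a_0=3, p_0 = 3*1 + 0 = 3, q_0 = 3*0 + 1 = 1.
  i=1: a_1=5, p_1 = 5*3 + 1 = 16, q_1 = 5*1 + 0 = 5.
  i=2: a_2=5, p_2 = 5*16 + 3 = 83, q_2 = 5*5 + 1 = 26.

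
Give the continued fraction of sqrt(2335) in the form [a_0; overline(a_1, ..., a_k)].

Write x_i = (sqrt(2335) + m_i)/d_i with (m_0, d_0) = (0, 1). a_0 = floor(sqrt(2335)) = 48, since 48^2 = 2304 <= 2335 < 2401 = 49^2.
Iterate m_{i+1} = d_i*a_i - m_i, d_{i+1} = (2335 - m_{i+1}^2)/d_i, a_{i+1} = floor((a_0 + m_{i+1})/d_{i+1}):
  m_1 = 1*48 - 0 = 48, d_1 = (2335 - 48^2)/1 = 31/1 = 31, a_1 = floor((48 + 48)/31) = 3.
  m_2 = 31*3 - 48 = 45, d_2 = (2335 - 45^2)/31 = 310/31 = 10, a_2 = floor((48 + 45)/10) = 9.
  m_3 = 10*9 - 45 = 45, d_3 = (2335 - 45^2)/10 = 310/10 = 31, a_3 = floor((48 + 45)/31) = 3.
  m_4 = 31*3 - 45 = 48, d_4 = (2335 - 48^2)/31 = 31/31 = 1, a_4 = floor((48 + 48)/1) = 96.
  m_5 = 1*96 - 48 = 48, d_5 = (2335 - 48^2)/1 = 31/1 = 31: (m_5, d_5) = (m_1, d_1) = (48, 31), so from here the quotients repeat a_1, ..., a_4; the period length is 4.
Hence the expansion of sqrt(2335) is a_0 = 48 followed by the repeating block 3, 9, 3, 96 (period 4).

[48; overline(3, 9, 3, 96)]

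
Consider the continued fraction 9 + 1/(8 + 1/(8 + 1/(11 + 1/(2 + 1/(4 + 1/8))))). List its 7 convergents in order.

9/1, 73/8, 593/65, 6596/723, 13785/1511, 61736/6767, 507673/55647

Using the convergent recurrence p_i = a_i*p_{i-1} + p_{i-2}, q_i = a_i*q_{i-1} + q_{i-2} with p_{-2}=0, p_{-1}=1, q_{-2}=1, q_{-1}=0:
  i=0: a_0=9, p_0 = 9*1 + 0 = 9, q_0 = 9*0 + 1 = 1.
  i=1: a_1=8, p_1 = 8*9 + 1 = 73, q_1 = 8*1 + 0 = 8.
  i=2: a_2=8, p_2 = 8*73 + 9 = 593, q_2 = 8*8 + 1 = 65.
  i=3: a_3=11, p_3 = 11*593 + 73 = 6596, q_3 = 11*65 + 8 = 723.
  i=4: a_4=2, p_4 = 2*6596 + 593 = 13785, q_4 = 2*723 + 65 = 1511.
  i=5: a_5=4, p_5 = 4*13785 + 6596 = 61736, q_5 = 4*1511 + 723 = 6767.
  i=6: a_6=8, p_6 = 8*61736 + 13785 = 507673, q_6 = 8*6767 + 1511 = 55647.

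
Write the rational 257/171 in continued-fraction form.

Run the Euclidean algorithm on 257 and 171; the successive quotients are the partial quotients a_0, a_1, ... (each step inverts the fractional part left over by the previous one):
  257 = 1*171 + 86, so a_0 = 1.
  171 = 1*86 + 85, so a_1 = 1.
  86 = 1*85 + 1, so a_2 = 1.
  85 = 85*1 + 0, so a_3 = 85.
The remainder reaches 0 after 4 divisions, so the expansion has 4 partial quotients, read off in order.

[1; 1, 1, 85]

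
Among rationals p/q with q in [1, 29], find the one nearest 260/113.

23/10

Expand x = 260/113 as a continued fraction with the Euclidean algorithm:
  260 = 2*113 + 34, so a_0 = 2.
  113 = 3*34 + 11, so a_1 = 3.
  34 = 3*11 + 1, so a_2 = 3.
  11 = 11*1 + 0, so a_3 = 11.
so x = [2; 3, 3, 11].
Convergents (p_i = a_i*p_{i-1} + p_{i-2}, q_i = a_i*q_{i-1} + q_{i-2} with p_{-2}=0, p_{-1}=1, q_{-2}=1, q_{-1}=0), until the denominator exceeds 29:
  i=0: a_0=2, p_0 = 2*1 + 0 = 2, q_0 = 2*0 + 1 = 1.
  i=1: a_1=3, p_1 = 3*2 + 1 = 7, q_1 = 3*1 + 0 = 3.
  i=2: a_2=3, p_2 = 3*7 + 2 = 23, q_2 = 3*3 + 1 = 10.
  i=3: a_3=11, p_3 = 11*23 + 7 = 260, q_3 = 11*10 + 3 = 113.
q_3 = 113 > 29, so the last convergent with denominator <= 29 is p_2/q_2 = 23/10.
The closest fraction with denominator <= 29 is either p_2/q_2 or the intermediate fraction (k*p_2 + p_1)/(k*q_2 + q_1) with the largest k >= 1 whose denominator stays <= 29; these approach x as k grows, and every other convergent or intermediate fraction in range is farther away.
Largest k: floor((29 - q_1)/q_2) = floor((29 - 3)/10) = 2.
That gives (2*23 + 7)/(2*10 + 3) = 53/23.
Compare the errors: |x - 23/10| = |260*10 - 23*113|/(113*10) = 1/1130, and |x - 53/23| = |260*23 - 53*113|/(113*23) = 9/2599.
Cross-multiplying, 1*2599 = 2599 < 10170 = 9*1130, so 1/1130 is smaller: the convergent 23/10 is closer to x than 53/23.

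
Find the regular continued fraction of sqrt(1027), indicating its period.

[32; (21, 2, 1, 6, 2, 4, 2, 6, 1, 2, 21, 64)]

Write x_i = (sqrt(1027) + m_i)/d_i with (m_0, d_0) = (0, 1). a_0 = floor(sqrt(1027)) = 32, since 32^2 = 1024 <= 1027 < 1089 = 33^2.
Iterate m_{i+1} = d_i*a_i - m_i, d_{i+1} = (1027 - m_{i+1}^2)/d_i, a_{i+1} = floor((a_0 + m_{i+1})/d_{i+1}):
  m_1 = 1*32 - 0 = 32, d_1 = (1027 - 32^2)/1 = 3/1 = 3, a_1 = floor((32 + 32)/3) = 21.
  m_2 = 3*21 - 32 = 31, d_2 = (1027 - 31^2)/3 = 66/3 = 22, a_2 = floor((32 + 31)/22) = 2.
  m_3 = 22*2 - 31 = 13, d_3 = (1027 - 13^2)/22 = 858/22 = 39, a_3 = floor((32 + 13)/39) = 1.
  m_4 = 39*1 - 13 = 26, d_4 = (1027 - 26^2)/39 = 351/39 = 9, a_4 = floor((32 + 26)/9) = 6.
  m_5 = 9*6 - 26 = 28, d_5 = (1027 - 28^2)/9 = 243/9 = 27, a_5 = floor((32 + 28)/27) = 2.
  m_6 = 27*2 - 28 = 26, d_6 = (1027 - 26^2)/27 = 351/27 = 13, a_6 = floor((32 + 26)/13) = 4.
  m_7 = 13*4 - 26 = 26, d_7 = (1027 - 26^2)/13 = 351/13 = 27, a_7 = floor((32 + 26)/27) = 2.
  m_8 = 27*2 - 26 = 28, d_8 = (1027 - 28^2)/27 = 243/27 = 9, a_8 = floor((32 + 28)/9) = 6.
  m_9 = 9*6 - 28 = 26, d_9 = (1027 - 26^2)/9 = 351/9 = 39, a_9 = floor((32 + 26)/39) = 1.
  m_10 = 39*1 - 26 = 13, d_10 = (1027 - 13^2)/39 = 858/39 = 22, a_10 = floor((32 + 13)/22) = 2.
  m_11 = 22*2 - 13 = 31, d_11 = (1027 - 31^2)/22 = 66/22 = 3, a_11 = floor((32 + 31)/3) = 21.
  m_12 = 3*21 - 31 = 32, d_12 = (1027 - 32^2)/3 = 3/3 = 1, a_12 = floor((32 + 32)/1) = 64.
  m_13 = 1*64 - 32 = 32, d_13 = (1027 - 32^2)/1 = 3/1 = 3: (m_13, d_13) = (m_1, d_1) = (32, 3), so from here the quotients repeat a_1, ..., a_12; the period length is 12.
Hence the expansion of sqrt(1027) is a_0 = 32 followed by the repeating block 21, 2, 1, 6, 2, 4, 2, 6, 1, 2, 21, 64 (period 12).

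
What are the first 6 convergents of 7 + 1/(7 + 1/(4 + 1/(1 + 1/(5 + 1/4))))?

7/1, 50/7, 207/29, 257/36, 1492/209, 6225/872

Using the convergent recurrence p_i = a_i*p_{i-1} + p_{i-2}, q_i = a_i*q_{i-1} + q_{i-2} with p_{-2}=0, p_{-1}=1, q_{-2}=1, q_{-1}=0:
  i=0: a_0=7, p_0 = 7*1 + 0 = 7, q_0 = 7*0 + 1 = 1.
  i=1: a_1=7, p_1 = 7*7 + 1 = 50, q_1 = 7*1 + 0 = 7.
  i=2: a_2=4, p_2 = 4*50 + 7 = 207, q_2 = 4*7 + 1 = 29.
  i=3: a_3=1, p_3 = 1*207 + 50 = 257, q_3 = 1*29 + 7 = 36.
  i=4: a_4=5, p_4 = 5*257 + 207 = 1492, q_4 = 5*36 + 29 = 209.
  i=5: a_5=4, p_5 = 4*1492 + 257 = 6225, q_5 = 4*209 + 36 = 872.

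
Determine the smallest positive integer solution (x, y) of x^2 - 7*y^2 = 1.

(x, y) = (8, 3)

First expand sqrt(7) as a continued fraction. With x_i = (sqrt(7) + m_i)/d_i and (m_0, d_0) = (0, 1): a_0 = floor(sqrt(7)) = 2, since 2^2 = 4 <= 7 < 9 = 3^2.
Iterate m_{i+1} = d_i*a_i - m_i, d_{i+1} = (7 - m_{i+1}^2)/d_i, a_{i+1} = floor((a_0 + m_{i+1})/d_{i+1}):
  m_1 = 1*2 - 0 = 2, d_1 = (7 - 2^2)/1 = 3/1 = 3, a_1 = floor((2 + 2)/3) = 1.
  m_2 = 3*1 - 2 = 1, d_2 = (7 - 1^2)/3 = 6/3 = 2, a_2 = floor((2 + 1)/2) = 1.
  m_3 = 2*1 - 1 = 1, d_3 = (7 - 1^2)/2 = 6/2 = 3, a_3 = floor((2 + 1)/3) = 1.
  m_4 = 3*1 - 1 = 2, d_4 = (7 - 2^2)/3 = 3/3 = 1, a_4 = floor((2 + 2)/1) = 4.
  m_5 = 1*4 - 2 = 2, d_5 = (7 - 2^2)/1 = 3/1 = 3: (m_5, d_5) = (m_1, d_1) = (2, 3), so from here the quotients repeat a_1, ..., a_4; the period length is 4.
So sqrt(7) = [2; (1, 1, 1, 4)] with period length k = 4.
k is even, so the fundamental solution of x^2 - 7y^2 = 1 is (p_{k-1}, q_{k-1}) = (p_3, q_3); compute convergents through index 3.
Convergents (p_i = a_i*p_{i-1} + p_{i-2}, q_i = a_i*q_{i-1} + q_{i-2} with p_{-2}=0, p_{-1}=1, q_{-2}=1, q_{-1}=0):
  i=0: a_0=2, p_0 = 2*1 + 0 = 2, q_0 = 2*0 + 1 = 1.
  i=1: a_1=1, p_1 = 1*2 + 1 = 3, q_1 = 1*1 + 0 = 1.
  i=2: a_2=1, p_2 = 1*3 + 2 = 5, q_2 = 1*1 + 1 = 2.
  i=3: a_3=1, p_3 = 1*5 + 3 = 8, q_3 = 1*2 + 1 = 3.
Check: 8^2 - 7*3^2 = 64 - 63 = 1, so (x, y) = (8, 3) solves the equation, and by the theorem it is the least positive solution.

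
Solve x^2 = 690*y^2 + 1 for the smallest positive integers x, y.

(x, y) = (1471, 56)

First expand sqrt(690) as a continued fraction. With x_i = (sqrt(690) + m_i)/d_i and (m_0, d_0) = (0, 1): a_0 = floor(sqrt(690)) = 26, since 26^2 = 676 <= 690 < 729 = 27^2.
Iterate m_{i+1} = d_i*a_i - m_i, d_{i+1} = (690 - m_{i+1}^2)/d_i, a_{i+1} = floor((a_0 + m_{i+1})/d_{i+1}):
  m_1 = 1*26 - 0 = 26, d_1 = (690 - 26^2)/1 = 14/1 = 14, a_1 = floor((26 + 26)/14) = 3.
  m_2 = 14*3 - 26 = 16, d_2 = (690 - 16^2)/14 = 434/14 = 31, a_2 = floor((26 + 16)/31) = 1.
  m_3 = 31*1 - 16 = 15, d_3 = (690 - 15^2)/31 = 465/31 = 15, a_3 = floor((26 + 15)/15) = 2.
  m_4 = 15*2 - 15 = 15, d_4 = (690 - 15^2)/15 = 465/15 = 31, a_4 = floor((26 + 15)/31) = 1.
  m_5 = 31*1 - 15 = 16, d_5 = (690 - 16^2)/31 = 434/31 = 14, a_5 = floor((26 + 16)/14) = 3.
  m_6 = 14*3 - 16 = 26, d_6 = (690 - 26^2)/14 = 14/14 = 1, a_6 = floor((26 + 26)/1) = 52.
  m_7 = 1*52 - 26 = 26, d_7 = (690 - 26^2)/1 = 14/1 = 14: (m_7, d_7) = (m_1, d_1) = (26, 14), so from here the quotients repeat a_1, ..., a_6; the period length is 6.
So sqrt(690) = [26; (3, 1, 2, 1, 3, 52)] with period length k = 6.
k is even, so the fundamental solution of x^2 - 690y^2 = 1 is (p_{k-1}, q_{k-1}) = (p_5, q_5); compute convergents through index 5.
Convergents (p_i = a_i*p_{i-1} + p_{i-2}, q_i = a_i*q_{i-1} + q_{i-2} with p_{-2}=0, p_{-1}=1, q_{-2}=1, q_{-1}=0):
  i=0: a_0=26, p_0 = 26*1 + 0 = 26, q_0 = 26*0 + 1 = 1.
  i=1: a_1=3, p_1 = 3*26 + 1 = 79, q_1 = 3*1 + 0 = 3.
  i=2: a_2=1, p_2 = 1*79 + 26 = 105, q_2 = 1*3 + 1 = 4.
  i=3: a_3=2, p_3 = 2*105 + 79 = 289, q_3 = 2*4 + 3 = 11.
  i=4: a_4=1, p_4 = 1*289 + 105 = 394, q_4 = 1*11 + 4 = 15.
  i=5: a_5=3, p_5 = 3*394 + 289 = 1471, q_5 = 3*15 + 11 = 56.
Check: 1471^2 - 690*56^2 = 2163841 - 2163840 = 1, so (x, y) = (1471, 56) solves the equation, and by the theorem it is the least positive solution.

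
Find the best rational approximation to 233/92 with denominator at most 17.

Expand x = 233/92 as a continued fraction with the Euclidean algorithm:
  233 = 2*92 + 49, so a_0 = 2.
  92 = 1*49 + 43, so a_1 = 1.
  49 = 1*43 + 6, so a_2 = 1.
  43 = 7*6 + 1, so a_3 = 7.
  6 = 6*1 + 0, so a_4 = 6.
so x = [2; 1, 1, 7, 6].
Convergents (p_i = a_i*p_{i-1} + p_{i-2}, q_i = a_i*q_{i-1} + q_{i-2} with p_{-2}=0, p_{-1}=1, q_{-2}=1, q_{-1}=0), until the denominator exceeds 17:
  i=0: a_0=2, p_0 = 2*1 + 0 = 2, q_0 = 2*0 + 1 = 1.
  i=1: a_1=1, p_1 = 1*2 + 1 = 3, q_1 = 1*1 + 0 = 1.
  i=2: a_2=1, p_2 = 1*3 + 2 = 5, q_2 = 1*1 + 1 = 2.
  i=3: a_3=7, p_3 = 7*5 + 3 = 38, q_3 = 7*2 + 1 = 15.
  i=4: a_4=6, p_4 = 6*38 + 5 = 233, q_4 = 6*15 + 2 = 92.
q_4 = 92 > 17, so the last convergent with denominator <= 17 is p_3/q_3 = 38/15.
The closest fraction with denominator <= 17 is either p_3/q_3 or the intermediate fraction (k*p_3 + p_2)/(k*q_3 + q_2) with the largest k >= 1 whose denominator stays <= 17; these approach x as k grows, and every other convergent or intermediate fraction in range is farther away.
Largest k: floor((17 - q_2)/q_3) = floor((17 - 2)/15) = 1.
That gives (1*38 + 5)/(1*15 + 2) = 43/17.
Compare the errors: |x - 38/15| = |233*15 - 38*92|/(92*15) = 1/1380, and |x - 43/17| = |233*17 - 43*92|/(92*17) = 5/1564.
Cross-multiplying, 1*1564 = 1564 < 6900 = 5*1380, so 1/1380 is smaller: the convergent 38/15 is closer to x than 43/17.

38/15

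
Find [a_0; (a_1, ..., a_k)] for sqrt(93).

Write x_i = (sqrt(93) + m_i)/d_i with (m_0, d_0) = (0, 1). a_0 = floor(sqrt(93)) = 9, since 9^2 = 81 <= 93 < 100 = 10^2.
Iterate m_{i+1} = d_i*a_i - m_i, d_{i+1} = (93 - m_{i+1}^2)/d_i, a_{i+1} = floor((a_0 + m_{i+1})/d_{i+1}):
  m_1 = 1*9 - 0 = 9, d_1 = (93 - 9^2)/1 = 12/1 = 12, a_1 = floor((9 + 9)/12) = 1.
  m_2 = 12*1 - 9 = 3, d_2 = (93 - 3^2)/12 = 84/12 = 7, a_2 = floor((9 + 3)/7) = 1.
  m_3 = 7*1 - 3 = 4, d_3 = (93 - 4^2)/7 = 77/7 = 11, a_3 = floor((9 + 4)/11) = 1.
  m_4 = 11*1 - 4 = 7, d_4 = (93 - 7^2)/11 = 44/11 = 4, a_4 = floor((9 + 7)/4) = 4.
  m_5 = 4*4 - 7 = 9, d_5 = (93 - 9^2)/4 = 12/4 = 3, a_5 = floor((9 + 9)/3) = 6.
  m_6 = 3*6 - 9 = 9, d_6 = (93 - 9^2)/3 = 12/3 = 4, a_6 = floor((9 + 9)/4) = 4.
  m_7 = 4*4 - 9 = 7, d_7 = (93 - 7^2)/4 = 44/4 = 11, a_7 = floor((9 + 7)/11) = 1.
  m_8 = 11*1 - 7 = 4, d_8 = (93 - 4^2)/11 = 77/11 = 7, a_8 = floor((9 + 4)/7) = 1.
  m_9 = 7*1 - 4 = 3, d_9 = (93 - 3^2)/7 = 84/7 = 12, a_9 = floor((9 + 3)/12) = 1.
  m_10 = 12*1 - 3 = 9, d_10 = (93 - 9^2)/12 = 12/12 = 1, a_10 = floor((9 + 9)/1) = 18.
  m_11 = 1*18 - 9 = 9, d_11 = (93 - 9^2)/1 = 12/1 = 12: (m_11, d_11) = (m_1, d_1) = (9, 12), so from here the quotients repeat a_1, ..., a_10; the period length is 10.
Hence the expansion of sqrt(93) is a_0 = 9 followed by the repeating block 1, 1, 1, 4, 6, 4, 1, 1, 1, 18 (period 10).

[9; (1, 1, 1, 4, 6, 4, 1, 1, 1, 18)]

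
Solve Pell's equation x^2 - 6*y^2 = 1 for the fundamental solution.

First expand sqrt(6) as a continued fraction. With x_i = (sqrt(6) + m_i)/d_i and (m_0, d_0) = (0, 1): a_0 = floor(sqrt(6)) = 2, since 2^2 = 4 <= 6 < 9 = 3^2.
Iterate m_{i+1} = d_i*a_i - m_i, d_{i+1} = (6 - m_{i+1}^2)/d_i, a_{i+1} = floor((a_0 + m_{i+1})/d_{i+1}):
  m_1 = 1*2 - 0 = 2, d_1 = (6 - 2^2)/1 = 2/1 = 2, a_1 = floor((2 + 2)/2) = 2.
  m_2 = 2*2 - 2 = 2, d_2 = (6 - 2^2)/2 = 2/2 = 1, a_2 = floor((2 + 2)/1) = 4.
  m_3 = 1*4 - 2 = 2, d_3 = (6 - 2^2)/1 = 2/1 = 2: (m_3, d_3) = (m_1, d_1) = (2, 2), so from here the quotients repeat a_1, a_2; the period length is 2.
So sqrt(6) = [2; (2, 4)] with period length k = 2.
k is even, so the fundamental solution of x^2 - 6y^2 = 1 is (p_{k-1}, q_{k-1}) = (p_1, q_1); compute convergents through index 1.
Convergents (p_i = a_i*p_{i-1} + p_{i-2}, q_i = a_i*q_{i-1} + q_{i-2} with p_{-2}=0, p_{-1}=1, q_{-2}=1, q_{-1}=0):
  i=0: a_0=2, p_0 = 2*1 + 0 = 2, q_0 = 2*0 + 1 = 1.
  i=1: a_1=2, p_1 = 2*2 + 1 = 5, q_1 = 2*1 + 0 = 2.
Check: 5^2 - 6*2^2 = 25 - 24 = 1, so (x, y) = (5, 2) solves the equation, and by the theorem it is the least positive solution.

(x, y) = (5, 2)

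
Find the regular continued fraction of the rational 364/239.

Run the Euclidean algorithm on 364 and 239; the successive quotients are the partial quotients a_0, a_1, ... (each step inverts the fractional part left over by the previous one):
  364 = 1*239 + 125, so a_0 = 1.
  239 = 1*125 + 114, so a_1 = 1.
  125 = 1*114 + 11, so a_2 = 1.
  114 = 10*11 + 4, so a_3 = 10.
  11 = 2*4 + 3, so a_4 = 2.
  4 = 1*3 + 1, so a_5 = 1.
  3 = 3*1 + 0, so a_6 = 3.
The remainder reaches 0 after 7 divisions, so the expansion has 7 partial quotients, read off in order.

[1; 1, 1, 10, 2, 1, 3]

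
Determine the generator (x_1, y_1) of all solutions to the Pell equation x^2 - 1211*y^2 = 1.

First expand sqrt(1211) as a continued fraction. With x_i = (sqrt(1211) + m_i)/d_i and (m_0, d_0) = (0, 1): a_0 = floor(sqrt(1211)) = 34, since 34^2 = 1156 <= 1211 < 1225 = 35^2.
Iterate m_{i+1} = d_i*a_i - m_i, d_{i+1} = (1211 - m_{i+1}^2)/d_i, a_{i+1} = floor((a_0 + m_{i+1})/d_{i+1}):
  m_1 = 1*34 - 0 = 34, d_1 = (1211 - 34^2)/1 = 55/1 = 55, a_1 = floor((34 + 34)/55) = 1.
  m_2 = 55*1 - 34 = 21, d_2 = (1211 - 21^2)/55 = 770/55 = 14, a_2 = floor((34 + 21)/14) = 3.
  m_3 = 14*3 - 21 = 21, d_3 = (1211 - 21^2)/14 = 770/14 = 55, a_3 = floor((34 + 21)/55) = 1.
  m_4 = 55*1 - 21 = 34, d_4 = (1211 - 34^2)/55 = 55/55 = 1, a_4 = floor((34 + 34)/1) = 68.
  m_5 = 1*68 - 34 = 34, d_5 = (1211 - 34^2)/1 = 55/1 = 55: (m_5, d_5) = (m_1, d_1) = (34, 55), so from here the quotients repeat a_1, ..., a_4; the period length is 4.
So sqrt(1211) = [34; (1, 3, 1, 68)] with period length k = 4.
k is even, so the fundamental solution of x^2 - 1211y^2 = 1 is (p_{k-1}, q_{k-1}) = (p_3, q_3); compute convergents through index 3.
Convergents (p_i = a_i*p_{i-1} + p_{i-2}, q_i = a_i*q_{i-1} + q_{i-2} with p_{-2}=0, p_{-1}=1, q_{-2}=1, q_{-1}=0):
  i=0: a_0=34, p_0 = 34*1 + 0 = 34, q_0 = 34*0 + 1 = 1.
  i=1: a_1=1, p_1 = 1*34 + 1 = 35, q_1 = 1*1 + 0 = 1.
  i=2: a_2=3, p_2 = 3*35 + 34 = 139, q_2 = 3*1 + 1 = 4.
  i=3: a_3=1, p_3 = 1*139 + 35 = 174, q_3 = 1*4 + 1 = 5.
Check: 174^2 - 1211*5^2 = 30276 - 30275 = 1, so (x, y) = (174, 5) solves the equation, and by the theorem it is the least positive solution.

(x, y) = (174, 5)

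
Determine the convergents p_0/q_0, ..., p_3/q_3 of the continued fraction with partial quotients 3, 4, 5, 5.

Using the convergent recurrence p_i = a_i*p_{i-1} + p_{i-2}, q_i = a_i*q_{i-1} + q_{i-2} with p_{-2}=0, p_{-1}=1, q_{-2}=1, q_{-1}=0:
  i=0: a_0=3, p_0 = 3*1 + 0 = 3, q_0 = 3*0 + 1 = 1.
  i=1: a_1=4, p_1 = 4*3 + 1 = 13, q_1 = 4*1 + 0 = 4.
  i=2: a_2=5, p_2 = 5*13 + 3 = 68, q_2 = 5*4 + 1 = 21.
  i=3: a_3=5, p_3 = 5*68 + 13 = 353, q_3 = 5*21 + 4 = 109.

3/1, 13/4, 68/21, 353/109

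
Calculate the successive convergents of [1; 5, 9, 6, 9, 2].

Using the convergent recurrence p_i = a_i*p_{i-1} + p_{i-2}, q_i = a_i*q_{i-1} + q_{i-2} with p_{-2}=0, p_{-1}=1, q_{-2}=1, q_{-1}=0:
  i=0: a_0=1, p_0 = 1*1 + 0 = 1, q_0 = 1*0 + 1 = 1.
  i=1: a_1=5, p_1 = 5*1 + 1 = 6, q_1 = 5*1 + 0 = 5.
  i=2: a_2=9, p_2 = 9*6 + 1 = 55, q_2 = 9*5 + 1 = 46.
  i=3: a_3=6, p_3 = 6*55 + 6 = 336, q_3 = 6*46 + 5 = 281.
  i=4: a_4=9, p_4 = 9*336 + 55 = 3079, q_4 = 9*281 + 46 = 2575.
  i=5: a_5=2, p_5 = 2*3079 + 336 = 6494, q_5 = 2*2575 + 281 = 5431.

1/1, 6/5, 55/46, 336/281, 3079/2575, 6494/5431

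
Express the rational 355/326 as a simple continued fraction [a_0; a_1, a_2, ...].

Run the Euclidean algorithm on 355 and 326; the successive quotients are the partial quotients a_0, a_1, ... (each step inverts the fractional part left over by the previous one):
  355 = 1*326 + 29, so a_0 = 1.
  326 = 11*29 + 7, so a_1 = 11.
  29 = 4*7 + 1, so a_2 = 4.
  7 = 7*1 + 0, so a_3 = 7.
The remainder reaches 0 after 4 divisions, so the expansion has 4 partial quotients, read off in order.

[1; 11, 4, 7]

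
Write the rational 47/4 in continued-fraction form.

[11; 1, 3]

Run the Euclidean algorithm on 47 and 4; the successive quotients are the partial quotients a_0, a_1, ... (each step inverts the fractional part left over by the previous one):
  47 = 11*4 + 3, so a_0 = 11.
  4 = 1*3 + 1, so a_1 = 1.
  3 = 3*1 + 0, so a_2 = 3.
The remainder reaches 0 after 3 divisions, so the expansion has 3 partial quotients, read off in order.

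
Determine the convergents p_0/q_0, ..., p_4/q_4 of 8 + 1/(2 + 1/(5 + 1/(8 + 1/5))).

Using the convergent recurrence p_i = a_i*p_{i-1} + p_{i-2}, q_i = a_i*q_{i-1} + q_{i-2} with p_{-2}=0, p_{-1}=1, q_{-2}=1, q_{-1}=0:
  i=0: a_0=8, p_0 = 8*1 + 0 = 8, q_0 = 8*0 + 1 = 1.
  i=1: a_1=2, p_1 = 2*8 + 1 = 17, q_1 = 2*1 + 0 = 2.
  i=2: a_2=5, p_2 = 5*17 + 8 = 93, q_2 = 5*2 + 1 = 11.
  i=3: a_3=8, p_3 = 8*93 + 17 = 761, q_3 = 8*11 + 2 = 90.
  i=4: a_4=5, p_4 = 5*761 + 93 = 3898, q_4 = 5*90 + 11 = 461.

8/1, 17/2, 93/11, 761/90, 3898/461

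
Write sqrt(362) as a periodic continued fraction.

[19; (38)]

Write x_i = (sqrt(362) + m_i)/d_i with (m_0, d_0) = (0, 1). a_0 = floor(sqrt(362)) = 19, since 19^2 = 361 <= 362 < 400 = 20^2.
Iterate m_{i+1} = d_i*a_i - m_i, d_{i+1} = (362 - m_{i+1}^2)/d_i, a_{i+1} = floor((a_0 + m_{i+1})/d_{i+1}):
  m_1 = 1*19 - 0 = 19, d_1 = (362 - 19^2)/1 = 1/1 = 1, a_1 = floor((19 + 19)/1) = 38.
  m_2 = 1*38 - 19 = 19, d_2 = (362 - 19^2)/1 = 1/1 = 1: (m_2, d_2) = (m_1, d_1) = (19, 1), so from here the quotient a_1 repeats; the period length is 1.
Hence the expansion of sqrt(362) is a_0 = 19 followed by the repeating block 38 (period 1).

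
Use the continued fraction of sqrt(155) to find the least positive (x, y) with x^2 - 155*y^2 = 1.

First expand sqrt(155) as a continued fraction. With x_i = (sqrt(155) + m_i)/d_i and (m_0, d_0) = (0, 1): a_0 = floor(sqrt(155)) = 12, since 12^2 = 144 <= 155 < 169 = 13^2.
Iterate m_{i+1} = d_i*a_i - m_i, d_{i+1} = (155 - m_{i+1}^2)/d_i, a_{i+1} = floor((a_0 + m_{i+1})/d_{i+1}):
  m_1 = 1*12 - 0 = 12, d_1 = (155 - 12^2)/1 = 11/1 = 11, a_1 = floor((12 + 12)/11) = 2.
  m_2 = 11*2 - 12 = 10, d_2 = (155 - 10^2)/11 = 55/11 = 5, a_2 = floor((12 + 10)/5) = 4.
  m_3 = 5*4 - 10 = 10, d_3 = (155 - 10^2)/5 = 55/5 = 11, a_3 = floor((12 + 10)/11) = 2.
  m_4 = 11*2 - 10 = 12, d_4 = (155 - 12^2)/11 = 11/11 = 1, a_4 = floor((12 + 12)/1) = 24.
  m_5 = 1*24 - 12 = 12, d_5 = (155 - 12^2)/1 = 11/1 = 11: (m_5, d_5) = (m_1, d_1) = (12, 11), so from here the quotients repeat a_1, ..., a_4; the period length is 4.
So sqrt(155) = [12; (2, 4, 2, 24)] with period length k = 4.
k is even, so the fundamental solution of x^2 - 155y^2 = 1 is (p_{k-1}, q_{k-1}) = (p_3, q_3); compute convergents through index 3.
Convergents (p_i = a_i*p_{i-1} + p_{i-2}, q_i = a_i*q_{i-1} + q_{i-2} with p_{-2}=0, p_{-1}=1, q_{-2}=1, q_{-1}=0):
  i=0: a_0=12, p_0 = 12*1 + 0 = 12, q_0 = 12*0 + 1 = 1.
  i=1: a_1=2, p_1 = 2*12 + 1 = 25, q_1 = 2*1 + 0 = 2.
  i=2: a_2=4, p_2 = 4*25 + 12 = 112, q_2 = 4*2 + 1 = 9.
  i=3: a_3=2, p_3 = 2*112 + 25 = 249, q_3 = 2*9 + 2 = 20.
Check: 249^2 - 155*20^2 = 62001 - 62000 = 1, so (x, y) = (249, 20) solves the equation, and by the theorem it is the least positive solution.

(x, y) = (249, 20)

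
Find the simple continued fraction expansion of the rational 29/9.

[3; 4, 2]

Run the Euclidean algorithm on 29 and 9; the successive quotients are the partial quotients a_0, a_1, ... (each step inverts the fractional part left over by the previous one):
  29 = 3*9 + 2, so a_0 = 3.
  9 = 4*2 + 1, so a_1 = 4.
  2 = 2*1 + 0, so a_2 = 2.
The remainder reaches 0 after 3 divisions, so the expansion has 3 partial quotients, read off in order.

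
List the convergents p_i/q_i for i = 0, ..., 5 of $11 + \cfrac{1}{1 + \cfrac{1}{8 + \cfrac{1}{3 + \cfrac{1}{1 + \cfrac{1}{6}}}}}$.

11/1, 12/1, 107/9, 333/28, 440/37, 2973/250

Using the convergent recurrence p_i = a_i*p_{i-1} + p_{i-2}, q_i = a_i*q_{i-1} + q_{i-2} with p_{-2}=0, p_{-1}=1, q_{-2}=1, q_{-1}=0:
  i=0: a_0=11, p_0 = 11*1 + 0 = 11, q_0 = 11*0 + 1 = 1.
  i=1: a_1=1, p_1 = 1*11 + 1 = 12, q_1 = 1*1 + 0 = 1.
  i=2: a_2=8, p_2 = 8*12 + 11 = 107, q_2 = 8*1 + 1 = 9.
  i=3: a_3=3, p_3 = 3*107 + 12 = 333, q_3 = 3*9 + 1 = 28.
  i=4: a_4=1, p_4 = 1*333 + 107 = 440, q_4 = 1*28 + 9 = 37.
  i=5: a_5=6, p_5 = 6*440 + 333 = 2973, q_5 = 6*37 + 28 = 250.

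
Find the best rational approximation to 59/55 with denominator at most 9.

10/9

Expand x = 59/55 as a continued fraction with the Euclidean algorithm:
  59 = 1*55 + 4, so a_0 = 1.
  55 = 13*4 + 3, so a_1 = 13.
  4 = 1*3 + 1, so a_2 = 1.
  3 = 3*1 + 0, so a_3 = 3.
so x = [1; 13, 1, 3].
Convergents (p_i = a_i*p_{i-1} + p_{i-2}, q_i = a_i*q_{i-1} + q_{i-2} with p_{-2}=0, p_{-1}=1, q_{-2}=1, q_{-1}=0), until the denominator exceeds 9:
  i=0: a_0=1, p_0 = 1*1 + 0 = 1, q_0 = 1*0 + 1 = 1.
  i=1: a_1=13, p_1 = 13*1 + 1 = 14, q_1 = 13*1 + 0 = 13.
q_1 = 13 > 9, so the last convergent with denominator <= 9 is p_0/q_0 = 1/1.
The closest fraction with denominator <= 9 is either p_0/q_0 or the intermediate fraction (k*p_0 + p_{-1})/(k*q_0 + q_{-1}) with the largest k >= 1 whose denominator stays <= 9; these approach x as k grows, and every other convergent or intermediate fraction in range is farther away.
Largest k: floor((9 - q_{-1})/q_0) = floor((9 - 0)/1) = 9 (using the seeds p_{-1} = 1, q_{-1} = 0).
That gives (9*1 + 1)/(9*1 + 0) = 10/9.
Compare the errors: |x - 1/1| = |59*1 - 1*55|/(55*1) = 4/55, and |x - 10/9| = |59*9 - 10*55|/(55*9) = 19/495.
Cross-multiplying, 19*55 = 1045 < 1980 = 4*495, so 19/495 is smaller: the intermediate fraction 10/9 is closer to x than 1/1.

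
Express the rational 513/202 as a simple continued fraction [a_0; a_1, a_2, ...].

[2; 1, 1, 5, 1, 4, 3]

Run the Euclidean algorithm on 513 and 202; the successive quotients are the partial quotients a_0, a_1, ... (each step inverts the fractional part left over by the previous one):
  513 = 2*202 + 109, so a_0 = 2.
  202 = 1*109 + 93, so a_1 = 1.
  109 = 1*93 + 16, so a_2 = 1.
  93 = 5*16 + 13, so a_3 = 5.
  16 = 1*13 + 3, so a_4 = 1.
  13 = 4*3 + 1, so a_5 = 4.
  3 = 3*1 + 0, so a_6 = 3.
The remainder reaches 0 after 7 divisions, so the expansion has 7 partial quotients, read off in order.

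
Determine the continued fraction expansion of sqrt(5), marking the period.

Write x_i = (sqrt(5) + m_i)/d_i with (m_0, d_0) = (0, 1). a_0 = floor(sqrt(5)) = 2, since 2^2 = 4 <= 5 < 9 = 3^2.
Iterate m_{i+1} = d_i*a_i - m_i, d_{i+1} = (5 - m_{i+1}^2)/d_i, a_{i+1} = floor((a_0 + m_{i+1})/d_{i+1}):
  m_1 = 1*2 - 0 = 2, d_1 = (5 - 2^2)/1 = 1/1 = 1, a_1 = floor((2 + 2)/1) = 4.
  m_2 = 1*4 - 2 = 2, d_2 = (5 - 2^2)/1 = 1/1 = 1: (m_2, d_2) = (m_1, d_1) = (2, 1), so from here the quotient a_1 repeats; the period length is 1.
Hence the expansion of sqrt(5) is a_0 = 2 followed by the repeating block 4 (period 1).

[2; (4)]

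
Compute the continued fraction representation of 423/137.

Run the Euclidean algorithm on 423 and 137; the successive quotients are the partial quotients a_0, a_1, ... (each step inverts the fractional part left over by the previous one):
  423 = 3*137 + 12, so a_0 = 3.
  137 = 11*12 + 5, so a_1 = 11.
  12 = 2*5 + 2, so a_2 = 2.
  5 = 2*2 + 1, so a_3 = 2.
  2 = 2*1 + 0, so a_4 = 2.
The remainder reaches 0 after 5 divisions, so the expansion has 5 partial quotients, read off in order.

[3; 11, 2, 2, 2]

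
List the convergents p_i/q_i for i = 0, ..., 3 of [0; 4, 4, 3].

0/1, 1/4, 4/17, 13/55

Using the convergent recurrence p_i = a_i*p_{i-1} + p_{i-2}, q_i = a_i*q_{i-1} + q_{i-2} with p_{-2}=0, p_{-1}=1, q_{-2}=1, q_{-1}=0:
  i=0: a_0=0, p_0 = 0*1 + 0 = 0, q_0 = 0*0 + 1 = 1.
  i=1: a_1=4, p_1 = 4*0 + 1 = 1, q_1 = 4*1 + 0 = 4.
  i=2: a_2=4, p_2 = 4*1 + 0 = 4, q_2 = 4*4 + 1 = 17.
  i=3: a_3=3, p_3 = 3*4 + 1 = 13, q_3 = 3*17 + 4 = 55.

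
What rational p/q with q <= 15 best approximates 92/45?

31/15

Expand x = 92/45 as a continued fraction with the Euclidean algorithm:
  92 = 2*45 + 2, so a_0 = 2.
  45 = 22*2 + 1, so a_1 = 22.
  2 = 2*1 + 0, so a_2 = 2.
so x = [2; 22, 2].
Convergents (p_i = a_i*p_{i-1} + p_{i-2}, q_i = a_i*q_{i-1} + q_{i-2} with p_{-2}=0, p_{-1}=1, q_{-2}=1, q_{-1}=0), until the denominator exceeds 15:
  i=0: a_0=2, p_0 = 2*1 + 0 = 2, q_0 = 2*0 + 1 = 1.
  i=1: a_1=22, p_1 = 22*2 + 1 = 45, q_1 = 22*1 + 0 = 22.
q_1 = 22 > 15, so the last convergent with denominator <= 15 is p_0/q_0 = 2/1.
The closest fraction with denominator <= 15 is either p_0/q_0 or the intermediate fraction (k*p_0 + p_{-1})/(k*q_0 + q_{-1}) with the largest k >= 1 whose denominator stays <= 15; these approach x as k grows, and every other convergent or intermediate fraction in range is farther away.
Largest k: floor((15 - q_{-1})/q_0) = floor((15 - 0)/1) = 15 (using the seeds p_{-1} = 1, q_{-1} = 0).
That gives (15*2 + 1)/(15*1 + 0) = 31/15.
Compare the errors: |x - 2/1| = |92*1 - 2*45|/(45*1) = 2/45, and |x - 31/15| = |92*15 - 31*45|/(45*15) = 15/675.
Cross-multiplying, 15*45 = 675 < 1350 = 2*675, so 15/675 is smaller: the intermediate fraction 31/15 is closer to x than 2/1.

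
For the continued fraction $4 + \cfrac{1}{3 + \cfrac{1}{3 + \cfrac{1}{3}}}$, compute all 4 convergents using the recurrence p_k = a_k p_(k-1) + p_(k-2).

Using the convergent recurrence p_i = a_i*p_{i-1} + p_{i-2}, q_i = a_i*q_{i-1} + q_{i-2} with p_{-2}=0, p_{-1}=1, q_{-2}=1, q_{-1}=0:
  i=0: a_0=4, p_0 = 4*1 + 0 = 4, q_0 = 4*0 + 1 = 1.
  i=1: a_1=3, p_1 = 3*4 + 1 = 13, q_1 = 3*1 + 0 = 3.
  i=2: a_2=3, p_2 = 3*13 + 4 = 43, q_2 = 3*3 + 1 = 10.
  i=3: a_3=3, p_3 = 3*43 + 13 = 142, q_3 = 3*10 + 3 = 33.

4/1, 13/3, 43/10, 142/33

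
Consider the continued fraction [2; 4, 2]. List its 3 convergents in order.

2/1, 9/4, 20/9

Using the convergent recurrence p_i = a_i*p_{i-1} + p_{i-2}, q_i = a_i*q_{i-1} + q_{i-2} with p_{-2}=0, p_{-1}=1, q_{-2}=1, q_{-1}=0:
  i=0: a_0=2, p_0 = 2*1 + 0 = 2, q_0 = 2*0 + 1 = 1.
  i=1: a_1=4, p_1 = 4*2 + 1 = 9, q_1 = 4*1 + 0 = 4.
  i=2: a_2=2, p_2 = 2*9 + 2 = 20, q_2 = 2*4 + 1 = 9.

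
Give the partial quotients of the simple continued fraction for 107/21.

Run the Euclidean algorithm on 107 and 21; the successive quotients are the partial quotients a_0, a_1, ... (each step inverts the fractional part left over by the previous one):
  107 = 5*21 + 2, so a_0 = 5.
  21 = 10*2 + 1, so a_1 = 10.
  2 = 2*1 + 0, so a_2 = 2.
The remainder reaches 0 after 3 divisions, so the expansion has 3 partial quotients, read off in order.

[5; 10, 2]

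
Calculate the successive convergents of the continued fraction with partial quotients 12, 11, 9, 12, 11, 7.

12/1, 133/11, 1209/100, 14641/1211, 162260/13421, 1150461/95158

Using the convergent recurrence p_i = a_i*p_{i-1} + p_{i-2}, q_i = a_i*q_{i-1} + q_{i-2} with p_{-2}=0, p_{-1}=1, q_{-2}=1, q_{-1}=0:
  i=0: a_0=12, p_0 = 12*1 + 0 = 12, q_0 = 12*0 + 1 = 1.
  i=1: a_1=11, p_1 = 11*12 + 1 = 133, q_1 = 11*1 + 0 = 11.
  i=2: a_2=9, p_2 = 9*133 + 12 = 1209, q_2 = 9*11 + 1 = 100.
  i=3: a_3=12, p_3 = 12*1209 + 133 = 14641, q_3 = 12*100 + 11 = 1211.
  i=4: a_4=11, p_4 = 11*14641 + 1209 = 162260, q_4 = 11*1211 + 100 = 13421.
  i=5: a_5=7, p_5 = 7*162260 + 14641 = 1150461, q_5 = 7*13421 + 1211 = 95158.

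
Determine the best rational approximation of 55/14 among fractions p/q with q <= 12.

Expand x = 55/14 as a continued fraction with the Euclidean algorithm:
  55 = 3*14 + 13, so a_0 = 3.
  14 = 1*13 + 1, so a_1 = 1.
  13 = 13*1 + 0, so a_2 = 13.
so x = [3; 1, 13].
Convergents (p_i = a_i*p_{i-1} + p_{i-2}, q_i = a_i*q_{i-1} + q_{i-2} with p_{-2}=0, p_{-1}=1, q_{-2}=1, q_{-1}=0), until the denominator exceeds 12:
  i=0: a_0=3, p_0 = 3*1 + 0 = 3, q_0 = 3*0 + 1 = 1.
  i=1: a_1=1, p_1 = 1*3 + 1 = 4, q_1 = 1*1 + 0 = 1.
  i=2: a_2=13, p_2 = 13*4 + 3 = 55, q_2 = 13*1 + 1 = 14.
q_2 = 14 > 12, so the last convergent with denominator <= 12 is p_1/q_1 = 4/1.
The closest fraction with denominator <= 12 is either p_1/q_1 or the intermediate fraction (k*p_1 + p_0)/(k*q_1 + q_0) with the largest k >= 1 whose denominator stays <= 12; these approach x as k grows, and every other convergent or intermediate fraction in range is farther away.
Largest k: floor((12 - q_0)/q_1) = floor((12 - 1)/1) = 11.
That gives (11*4 + 3)/(11*1 + 1) = 47/12.
Compare the errors: |x - 4/1| = |55*1 - 4*14|/(14*1) = 1/14, and |x - 47/12| = |55*12 - 47*14|/(14*12) = 2/168.
Cross-multiplying, 2*14 = 28 < 168 = 1*168, so 2/168 is smaller: the intermediate fraction 47/12 is closer to x than 4/1.

47/12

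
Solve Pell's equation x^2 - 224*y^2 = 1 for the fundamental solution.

(x, y) = (15, 1)

First expand sqrt(224) as a continued fraction. With x_i = (sqrt(224) + m_i)/d_i and (m_0, d_0) = (0, 1): a_0 = floor(sqrt(224)) = 14, since 14^2 = 196 <= 224 < 225 = 15^2.
Iterate m_{i+1} = d_i*a_i - m_i, d_{i+1} = (224 - m_{i+1}^2)/d_i, a_{i+1} = floor((a_0 + m_{i+1})/d_{i+1}):
  m_1 = 1*14 - 0 = 14, d_1 = (224 - 14^2)/1 = 28/1 = 28, a_1 = floor((14 + 14)/28) = 1.
  m_2 = 28*1 - 14 = 14, d_2 = (224 - 14^2)/28 = 28/28 = 1, a_2 = floor((14 + 14)/1) = 28.
  m_3 = 1*28 - 14 = 14, d_3 = (224 - 14^2)/1 = 28/1 = 28: (m_3, d_3) = (m_1, d_1) = (14, 28), so from here the quotients repeat a_1, a_2; the period length is 2.
So sqrt(224) = [14; (1, 28)] with period length k = 2.
k is even, so the fundamental solution of x^2 - 224y^2 = 1 is (p_{k-1}, q_{k-1}) = (p_1, q_1); compute convergents through index 1.
Convergents (p_i = a_i*p_{i-1} + p_{i-2}, q_i = a_i*q_{i-1} + q_{i-2} with p_{-2}=0, p_{-1}=1, q_{-2}=1, q_{-1}=0):
  i=0: a_0=14, p_0 = 14*1 + 0 = 14, q_0 = 14*0 + 1 = 1.
  i=1: a_1=1, p_1 = 1*14 + 1 = 15, q_1 = 1*1 + 0 = 1.
Check: 15^2 - 224*1^2 = 225 - 224 = 1, so (x, y) = (15, 1) solves the equation, and by the theorem it is the least positive solution.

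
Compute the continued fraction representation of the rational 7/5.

[1; 2, 2]

Run the Euclidean algorithm on 7 and 5; the successive quotients are the partial quotients a_0, a_1, ... (each step inverts the fractional part left over by the previous one):
  7 = 1*5 + 2, so a_0 = 1.
  5 = 2*2 + 1, so a_1 = 2.
  2 = 2*1 + 0, so a_2 = 2.
The remainder reaches 0 after 3 divisions, so the expansion has 3 partial quotients, read off in order.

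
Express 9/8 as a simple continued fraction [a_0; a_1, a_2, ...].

Run the Euclidean algorithm on 9 and 8; the successive quotients are the partial quotients a_0, a_1, ... (each step inverts the fractional part left over by the previous one):
  9 = 1*8 + 1, so a_0 = 1.
  8 = 8*1 + 0, so a_1 = 8.
The remainder reaches 0 after 2 divisions, so the expansion has 2 partial quotients, read off in order.

[1; 8]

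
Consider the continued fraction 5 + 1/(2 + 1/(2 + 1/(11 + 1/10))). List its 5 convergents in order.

Using the convergent recurrence p_i = a_i*p_{i-1} + p_{i-2}, q_i = a_i*q_{i-1} + q_{i-2} with p_{-2}=0, p_{-1}=1, q_{-2}=1, q_{-1}=0:
  i=0: a_0=5, p_0 = 5*1 + 0 = 5, q_0 = 5*0 + 1 = 1.
  i=1: a_1=2, p_1 = 2*5 + 1 = 11, q_1 = 2*1 + 0 = 2.
  i=2: a_2=2, p_2 = 2*11 + 5 = 27, q_2 = 2*2 + 1 = 5.
  i=3: a_3=11, p_3 = 11*27 + 11 = 308, q_3 = 11*5 + 2 = 57.
  i=4: a_4=10, p_4 = 10*308 + 27 = 3107, q_4 = 10*57 + 5 = 575.

5/1, 11/2, 27/5, 308/57, 3107/575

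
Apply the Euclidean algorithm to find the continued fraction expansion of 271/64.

Run the Euclidean algorithm on 271 and 64; the successive quotients are the partial quotients a_0, a_1, ... (each step inverts the fractional part left over by the previous one):
  271 = 4*64 + 15, so a_0 = 4.
  64 = 4*15 + 4, so a_1 = 4.
  15 = 3*4 + 3, so a_2 = 3.
  4 = 1*3 + 1, so a_3 = 1.
  3 = 3*1 + 0, so a_4 = 3.
The remainder reaches 0 after 5 divisions, so the expansion has 5 partial quotients, read off in order.

[4; 4, 3, 1, 3]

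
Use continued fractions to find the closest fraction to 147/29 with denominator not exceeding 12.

Expand x = 147/29 as a continued fraction with the Euclidean algorithm:
  147 = 5*29 + 2, so a_0 = 5.
  29 = 14*2 + 1, so a_1 = 14.
  2 = 2*1 + 0, so a_2 = 2.
so x = [5; 14, 2].
Convergents (p_i = a_i*p_{i-1} + p_{i-2}, q_i = a_i*q_{i-1} + q_{i-2} with p_{-2}=0, p_{-1}=1, q_{-2}=1, q_{-1}=0), until the denominator exceeds 12:
  i=0: a_0=5, p_0 = 5*1 + 0 = 5, q_0 = 5*0 + 1 = 1.
  i=1: a_1=14, p_1 = 14*5 + 1 = 71, q_1 = 14*1 + 0 = 14.
q_1 = 14 > 12, so the last convergent with denominator <= 12 is p_0/q_0 = 5/1.
The closest fraction with denominator <= 12 is either p_0/q_0 or the intermediate fraction (k*p_0 + p_{-1})/(k*q_0 + q_{-1}) with the largest k >= 1 whose denominator stays <= 12; these approach x as k grows, and every other convergent or intermediate fraction in range is farther away.
Largest k: floor((12 - q_{-1})/q_0) = floor((12 - 0)/1) = 12 (using the seeds p_{-1} = 1, q_{-1} = 0).
That gives (12*5 + 1)/(12*1 + 0) = 61/12.
Compare the errors: |x - 5/1| = |147*1 - 5*29|/(29*1) = 2/29, and |x - 61/12| = |147*12 - 61*29|/(29*12) = 5/348.
Cross-multiplying, 5*29 = 145 < 696 = 2*348, so 5/348 is smaller: the intermediate fraction 61/12 is closer to x than 5/1.

61/12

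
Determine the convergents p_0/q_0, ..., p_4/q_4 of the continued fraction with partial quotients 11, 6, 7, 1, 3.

Using the convergent recurrence p_i = a_i*p_{i-1} + p_{i-2}, q_i = a_i*q_{i-1} + q_{i-2} with p_{-2}=0, p_{-1}=1, q_{-2}=1, q_{-1}=0:
  i=0: a_0=11, p_0 = 11*1 + 0 = 11, q_0 = 11*0 + 1 = 1.
  i=1: a_1=6, p_1 = 6*11 + 1 = 67, q_1 = 6*1 + 0 = 6.
  i=2: a_2=7, p_2 = 7*67 + 11 = 480, q_2 = 7*6 + 1 = 43.
  i=3: a_3=1, p_3 = 1*480 + 67 = 547, q_3 = 1*43 + 6 = 49.
  i=4: a_4=3, p_4 = 3*547 + 480 = 2121, q_4 = 3*49 + 43 = 190.

11/1, 67/6, 480/43, 547/49, 2121/190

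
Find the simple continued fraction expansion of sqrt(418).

Write x_i = (sqrt(418) + m_i)/d_i with (m_0, d_0) = (0, 1). a_0 = floor(sqrt(418)) = 20, since 20^2 = 400 <= 418 < 441 = 21^2.
Iterate m_{i+1} = d_i*a_i - m_i, d_{i+1} = (418 - m_{i+1}^2)/d_i, a_{i+1} = floor((a_0 + m_{i+1})/d_{i+1}):
  m_1 = 1*20 - 0 = 20, d_1 = (418 - 20^2)/1 = 18/1 = 18, a_1 = floor((20 + 20)/18) = 2.
  m_2 = 18*2 - 20 = 16, d_2 = (418 - 16^2)/18 = 162/18 = 9, a_2 = floor((20 + 16)/9) = 4.
  m_3 = 9*4 - 16 = 20, d_3 = (418 - 20^2)/9 = 18/9 = 2, a_3 = floor((20 + 20)/2) = 20.
  m_4 = 2*20 - 20 = 20, d_4 = (418 - 20^2)/2 = 18/2 = 9, a_4 = floor((20 + 20)/9) = 4.
  m_5 = 9*4 - 20 = 16, d_5 = (418 - 16^2)/9 = 162/9 = 18, a_5 = floor((20 + 16)/18) = 2.
  m_6 = 18*2 - 16 = 20, d_6 = (418 - 20^2)/18 = 18/18 = 1, a_6 = floor((20 + 20)/1) = 40.
  m_7 = 1*40 - 20 = 20, d_7 = (418 - 20^2)/1 = 18/1 = 18: (m_7, d_7) = (m_1, d_1) = (20, 18), so from here the quotients repeat a_1, ..., a_6; the period length is 6.
Hence the expansion of sqrt(418) is a_0 = 20 followed by the repeating block 2, 4, 20, 4, 2, 40 (period 6).

[20; (2, 4, 20, 4, 2, 40)]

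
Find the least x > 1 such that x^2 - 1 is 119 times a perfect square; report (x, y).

First expand sqrt(119) as a continued fraction. With x_i = (sqrt(119) + m_i)/d_i and (m_0, d_0) = (0, 1): a_0 = floor(sqrt(119)) = 10, since 10^2 = 100 <= 119 < 121 = 11^2.
Iterate m_{i+1} = d_i*a_i - m_i, d_{i+1} = (119 - m_{i+1}^2)/d_i, a_{i+1} = floor((a_0 + m_{i+1})/d_{i+1}):
  m_1 = 1*10 - 0 = 10, d_1 = (119 - 10^2)/1 = 19/1 = 19, a_1 = floor((10 + 10)/19) = 1.
  m_2 = 19*1 - 10 = 9, d_2 = (119 - 9^2)/19 = 38/19 = 2, a_2 = floor((10 + 9)/2) = 9.
  m_3 = 2*9 - 9 = 9, d_3 = (119 - 9^2)/2 = 38/2 = 19, a_3 = floor((10 + 9)/19) = 1.
  m_4 = 19*1 - 9 = 10, d_4 = (119 - 10^2)/19 = 19/19 = 1, a_4 = floor((10 + 10)/1) = 20.
  m_5 = 1*20 - 10 = 10, d_5 = (119 - 10^2)/1 = 19/1 = 19: (m_5, d_5) = (m_1, d_1) = (10, 19), so from here the quotients repeat a_1, ..., a_4; the period length is 4.
So sqrt(119) = [10; (1, 9, 1, 20)] with period length k = 4.
k is even, so the fundamental solution of x^2 - 119y^2 = 1 is (p_{k-1}, q_{k-1}) = (p_3, q_3); compute convergents through index 3.
Convergents (p_i = a_i*p_{i-1} + p_{i-2}, q_i = a_i*q_{i-1} + q_{i-2} with p_{-2}=0, p_{-1}=1, q_{-2}=1, q_{-1}=0):
  i=0: a_0=10, p_0 = 10*1 + 0 = 10, q_0 = 10*0 + 1 = 1.
  i=1: a_1=1, p_1 = 1*10 + 1 = 11, q_1 = 1*1 + 0 = 1.
  i=2: a_2=9, p_2 = 9*11 + 10 = 109, q_2 = 9*1 + 1 = 10.
  i=3: a_3=1, p_3 = 1*109 + 11 = 120, q_3 = 1*10 + 1 = 11.
Check: 120^2 - 119*11^2 = 14400 - 14399 = 1, so (x, y) = (120, 11) solves the equation, and by the theorem it is the least positive solution.

(x, y) = (120, 11)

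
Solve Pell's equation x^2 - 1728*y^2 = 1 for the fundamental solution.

First expand sqrt(1728) as a continued fraction. With x_i = (sqrt(1728) + m_i)/d_i and (m_0, d_0) = (0, 1): a_0 = floor(sqrt(1728)) = 41, since 41^2 = 1681 <= 1728 < 1764 = 42^2.
Iterate m_{i+1} = d_i*a_i - m_i, d_{i+1} = (1728 - m_{i+1}^2)/d_i, a_{i+1} = floor((a_0 + m_{i+1})/d_{i+1}):
  m_1 = 1*41 - 0 = 41, d_1 = (1728 - 41^2)/1 = 47/1 = 47, a_1 = floor((41 + 41)/47) = 1.
  m_2 = 47*1 - 41 = 6, d_2 = (1728 - 6^2)/47 = 1692/47 = 36, a_2 = floor((41 + 6)/36) = 1.
  m_3 = 36*1 - 6 = 30, d_3 = (1728 - 30^2)/36 = 828/36 = 23, a_3 = floor((41 + 30)/23) = 3.
  m_4 = 23*3 - 30 = 39, d_4 = (1728 - 39^2)/23 = 207/23 = 9, a_4 = floor((41 + 39)/9) = 8.
  m_5 = 9*8 - 39 = 33, d_5 = (1728 - 33^2)/9 = 639/9 = 71, a_5 = floor((41 + 33)/71) = 1.
  m_6 = 71*1 - 33 = 38, d_6 = (1728 - 38^2)/71 = 284/71 = 4, a_6 = floor((41 + 38)/4) = 19.
  m_7 = 4*19 - 38 = 38, d_7 = (1728 - 38^2)/4 = 284/4 = 71, a_7 = floor((41 + 38)/71) = 1.
  m_8 = 71*1 - 38 = 33, d_8 = (1728 - 33^2)/71 = 639/71 = 9, a_8 = floor((41 + 33)/9) = 8.
  m_9 = 9*8 - 33 = 39, d_9 = (1728 - 39^2)/9 = 207/9 = 23, a_9 = floor((41 + 39)/23) = 3.
  m_10 = 23*3 - 39 = 30, d_10 = (1728 - 30^2)/23 = 828/23 = 36, a_10 = floor((41 + 30)/36) = 1.
  m_11 = 36*1 - 30 = 6, d_11 = (1728 - 6^2)/36 = 1692/36 = 47, a_11 = floor((41 + 6)/47) = 1.
  m_12 = 47*1 - 6 = 41, d_12 = (1728 - 41^2)/47 = 47/47 = 1, a_12 = floor((41 + 41)/1) = 82.
  m_13 = 1*82 - 41 = 41, d_13 = (1728 - 41^2)/1 = 47/1 = 47: (m_13, d_13) = (m_1, d_1) = (41, 47), so from here the quotients repeat a_1, ..., a_12; the period length is 12.
So sqrt(1728) = [41; (1, 1, 3, 8, 1, 19, 1, 8, 3, 1, 1, 82)] with period length k = 12.
k is even, so the fundamental solution of x^2 - 1728y^2 = 1 is (p_{k-1}, q_{k-1}) = (p_11, q_11); compute convergents through index 11.
Convergents (p_i = a_i*p_{i-1} + p_{i-2}, q_i = a_i*q_{i-1} + q_{i-2} with p_{-2}=0, p_{-1}=1, q_{-2}=1, q_{-1}=0):
  i=0: a_0=41, p_0 = 41*1 + 0 = 41, q_0 = 41*0 + 1 = 1.
  i=1: a_1=1, p_1 = 1*41 + 1 = 42, q_1 = 1*1 + 0 = 1.
  i=2: a_2=1, p_2 = 1*42 + 41 = 83, q_2 = 1*1 + 1 = 2.
  i=3: a_3=3, p_3 = 3*83 + 42 = 291, q_3 = 3*2 + 1 = 7.
  i=4: a_4=8, p_4 = 8*291 + 83 = 2411, q_4 = 8*7 + 2 = 58.
  i=5: a_5=1, p_5 = 1*2411 + 291 = 2702, q_5 = 1*58 + 7 = 65.
  i=6: a_6=19, p_6 = 19*2702 + 2411 = 53749, q_6 = 19*65 + 58 = 1293.
  i=7: a_7=1, p_7 = 1*53749 + 2702 = 56451, q_7 = 1*1293 + 65 = 1358.
  i=8: a_8=8, p_8 = 8*56451 + 53749 = 505357, q_8 = 8*1358 + 1293 = 12157.
  i=9: a_9=3, p_9 = 3*505357 + 56451 = 1572522, q_9 = 3*12157 + 1358 = 37829.
  i=10: a_10=1, p_10 = 1*1572522 + 505357 = 2077879, q_10 = 1*37829 + 12157 = 49986.
  i=11: a_11=1, p_11 = 1*2077879 + 1572522 = 3650401, q_11 = 1*49986 + 37829 = 87815.
Check: 3650401^2 - 1728*87815^2 = 13325427460801 - 13325427460800 = 1, so (x, y) = (3650401, 87815) solves the equation, and by the theorem it is the least positive solution.

(x, y) = (3650401, 87815)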